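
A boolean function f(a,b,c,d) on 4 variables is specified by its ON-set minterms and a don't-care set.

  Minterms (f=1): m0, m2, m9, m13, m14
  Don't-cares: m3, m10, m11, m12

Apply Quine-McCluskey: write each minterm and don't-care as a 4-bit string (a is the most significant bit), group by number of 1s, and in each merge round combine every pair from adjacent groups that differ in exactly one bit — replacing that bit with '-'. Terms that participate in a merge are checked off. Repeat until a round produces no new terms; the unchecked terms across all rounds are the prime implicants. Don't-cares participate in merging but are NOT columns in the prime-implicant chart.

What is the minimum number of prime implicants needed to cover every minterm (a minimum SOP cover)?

Round 0: 0000✓ 0010✓ 0011✓ 1001✓ 1010✓ 1011✓ 1100✓ 1101✓ 1110✓
Round 1: -010✓ -011✓ 00-0 001-✓ 1-01 1-10 10-1 101-✓ 11-0 110-
Round 2: -01-
PIs = {-01-, 00-0, 1-01, 1-10, 10-1, 11-0, 110-}
Coverage chart:
  m0: 00-0 ←essential
  m2: -01-,00-0
  m9: 1-01,10-1
  m13: 1-01,110-
  m14: 1-10,11-0
Essential: 00-0
Petrick residual → 1-01, 1-10
Min cover (3 terms): a'b'd' + ac'd + acd'

3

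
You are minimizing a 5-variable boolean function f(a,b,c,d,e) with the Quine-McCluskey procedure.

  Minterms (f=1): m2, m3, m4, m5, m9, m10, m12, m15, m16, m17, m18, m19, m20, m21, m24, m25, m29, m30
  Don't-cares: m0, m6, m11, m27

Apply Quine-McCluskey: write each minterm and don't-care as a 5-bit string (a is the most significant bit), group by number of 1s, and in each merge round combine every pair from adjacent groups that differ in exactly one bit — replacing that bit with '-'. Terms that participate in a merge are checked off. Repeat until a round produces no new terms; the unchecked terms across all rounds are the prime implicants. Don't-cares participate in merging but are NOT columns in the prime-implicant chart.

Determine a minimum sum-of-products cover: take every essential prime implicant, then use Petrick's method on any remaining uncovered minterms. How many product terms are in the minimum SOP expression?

Round 0: 00000✓ 00010✓ 00011✓ 00100✓ 00101✓ 00110✓ 01001✓ 01010✓ 01011✓ 01100✓ 01111✓ 10000✓ 10001✓ 10010✓ 10011✓ 10100✓ 10101✓ 11000✓ 11001✓ 11011✓ 11101✓ 11110
Round 1: -0000✓ -0010✓ -0011✓ -0100✓ -0101✓ -1001✓ -1011✓ 0-010✓ 0-011✓ 0-100 00-00✓ 00-10✓ 000-0✓ 0001-✓ 001-0✓ 0010-✓ 01-11 010-1✓ 0101-✓ 1-000✓ 1-001✓ 1-011✓ 1-101✓ 10-00✓ 10-01✓ 100-0✓ 100-1✓ 1000-✓ 1001-✓ 1010-✓ 11-01✓ 110-1✓ 1100-✓
Round 2: --011 -0-00 -00-0 -001- -010- -10-1 0-01- 00--0 1--01 1-0-1 1-00- 10-0- 100--
PIs = {--011, -0-00, -00-0, -001-, -010-, -10-1, 0-01-, 0-100, 00--0, 01-11, 1--01, 1-0-1, 1-00-, 10-0-, 100--, 11110}
Coverage chart:
  m2: -00-0,-001-,0-01-,00--0
  m3: --011,-001-,0-01-
  m4: -0-00,-010-,0-100,00--0
  m5: -010- ←essential
  m9: -10-1 ←essential
  m10: 0-01- ←essential
  m12: 0-100 ←essential
  m15: 01-11 ←essential
  m16: -0-00,-00-0,1-00-,10-0-,100--
  m17: 1--01,1-0-1,1-00-,10-0-,100--
  m18: -00-0,-001-,100--
  m19: --011,-001-,1-0-1,100--
  m20: -0-00,-010-,10-0-
  m21: -010-,1--01,10-0-
  m24: 1-00- ←essential
  m25: -10-1,1--01,1-0-1,1-00-
  m29: 1--01 ←essential
  m30: 11110 ←essential
Essential: -010-, -10-1, 0-01-, 0-100, 01-11, 1--01, 1-00-, 11110
Petrick residual → -001-
Min cover (9 terms): b'c'd + b'cd' + bc'e + a'c'd + a'cd'e' + a'bde + ad'e + ac'd' + abcde'

9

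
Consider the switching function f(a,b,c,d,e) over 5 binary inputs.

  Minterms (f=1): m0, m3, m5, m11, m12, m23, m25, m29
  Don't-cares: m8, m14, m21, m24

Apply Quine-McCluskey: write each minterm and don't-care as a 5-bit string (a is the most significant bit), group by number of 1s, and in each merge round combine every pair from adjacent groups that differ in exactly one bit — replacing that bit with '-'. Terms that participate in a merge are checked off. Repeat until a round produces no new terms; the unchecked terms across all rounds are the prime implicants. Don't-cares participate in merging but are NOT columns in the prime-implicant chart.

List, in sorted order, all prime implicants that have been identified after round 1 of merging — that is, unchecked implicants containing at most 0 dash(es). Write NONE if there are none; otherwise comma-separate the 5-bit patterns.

NONE

[col 0] 00000*, 00011*, 00101*, 01000*, 01011*, 01100*, 01110*, 10101*, 10111*, 11000*, 11001*, 11101*
[col 1] -0101, -1000, 0-000, 0-011, 01-00, 011-0, 1-101, 101-1, 11-01, 1100-
Prime implicants: -0101, -1000, 0-000, 0-011, 01-00, 011-0, 1-101, 101-1, 11-01, 1100-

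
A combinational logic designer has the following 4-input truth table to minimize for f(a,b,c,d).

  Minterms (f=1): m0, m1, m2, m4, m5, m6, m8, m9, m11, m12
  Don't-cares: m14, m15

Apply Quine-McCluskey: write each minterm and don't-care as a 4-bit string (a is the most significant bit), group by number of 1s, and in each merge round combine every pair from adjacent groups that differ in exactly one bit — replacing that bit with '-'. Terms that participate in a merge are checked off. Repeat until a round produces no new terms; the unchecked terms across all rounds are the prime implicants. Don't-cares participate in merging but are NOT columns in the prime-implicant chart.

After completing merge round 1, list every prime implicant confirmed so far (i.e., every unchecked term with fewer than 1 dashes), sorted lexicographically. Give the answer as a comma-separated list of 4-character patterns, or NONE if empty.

NONE

[col 0] 0000*, 0001*, 0010*, 0100*, 0101*, 0110*, 1000*, 1001*, 1011*, 1100*, 1110*, 1111*
[col 1] -000*, -001*, -100*, -110*, 0-00*, 0-01*, 0-10*, 00-0*, 000-*, 01-0*, 010-*, 1-00*, 1-11, 10-1, 100-*, 11-0*, 111-
[col 2] --00, -00-, -1-0, 0--0, 0-0-
Prime implicants: --00, -00-, -1-0, 0--0, 0-0-, 1-11, 10-1, 111-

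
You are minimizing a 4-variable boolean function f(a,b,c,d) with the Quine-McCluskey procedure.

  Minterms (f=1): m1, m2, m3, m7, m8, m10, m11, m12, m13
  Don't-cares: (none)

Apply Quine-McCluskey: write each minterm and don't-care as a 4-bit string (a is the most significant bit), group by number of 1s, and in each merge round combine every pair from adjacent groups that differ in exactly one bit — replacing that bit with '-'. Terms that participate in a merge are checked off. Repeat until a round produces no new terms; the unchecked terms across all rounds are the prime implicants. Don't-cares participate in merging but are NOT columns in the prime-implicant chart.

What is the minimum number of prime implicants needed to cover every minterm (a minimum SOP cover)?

size-2^0 implicants → 0001(✓)  0010(✓)  0011(✓)  0111(✓)  1000(✓)  1010(✓)  1011(✓)  1100(✓)  1101(✓)
size-2^1 implicants → -010(✓)  -011(✓)  0-11  00-1  001-(✓)  1-00  10-0  101-(✓)  110-
size-2^2 implicants → -01-
Unchecked terms (primes): -01-, 0-11, 00-1, 1-00, 10-0, 110-
Minterm coverage:
  m1 ⊆ 00-1 [E]
  m2 ⊆ -01- [E]
  m3 ⊆ -01-,0-11,00-1
  m7 ⊆ 0-11 [E]
  m8 ⊆ 1-00,10-0
  m10 ⊆ -01-,10-0
  m11 ⊆ -01- [E]
  m12 ⊆ 1-00,110-
  m13 ⊆ 110- [E]
E = {-01-, 0-11, 00-1, 110-}
Petrick residual → 1-00
Cover = b'c + a'cd + a'b'd + ac'd' + abc'  |cover|=5

5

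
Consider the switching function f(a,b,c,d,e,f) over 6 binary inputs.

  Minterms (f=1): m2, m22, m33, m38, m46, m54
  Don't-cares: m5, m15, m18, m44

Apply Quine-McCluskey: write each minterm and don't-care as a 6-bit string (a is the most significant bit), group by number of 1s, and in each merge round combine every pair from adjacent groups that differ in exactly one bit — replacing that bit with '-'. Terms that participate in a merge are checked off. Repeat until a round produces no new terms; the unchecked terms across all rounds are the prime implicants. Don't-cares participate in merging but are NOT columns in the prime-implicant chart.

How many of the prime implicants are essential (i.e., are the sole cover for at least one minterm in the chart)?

Round 0: 000010✓ 000101 001111 010010✓ 010110✓ 100001 100110✓ 101100✓ 101110✓ 110110✓
Round 1: -10110 0-0010 010-10 1-0110 10-110 1011-0
PIs = {-10110, 0-0010, 000101, 001111, 010-10, 1-0110, 10-110, 100001, 1011-0}
Coverage chart:
  m2: 0-0010 ←essential
  m22: -10110,010-10
  m33: 100001 ←essential
  m38: 1-0110,10-110
  m46: 10-110,1011-0
  m54: -10110,1-0110
Essential: 0-0010, 100001

2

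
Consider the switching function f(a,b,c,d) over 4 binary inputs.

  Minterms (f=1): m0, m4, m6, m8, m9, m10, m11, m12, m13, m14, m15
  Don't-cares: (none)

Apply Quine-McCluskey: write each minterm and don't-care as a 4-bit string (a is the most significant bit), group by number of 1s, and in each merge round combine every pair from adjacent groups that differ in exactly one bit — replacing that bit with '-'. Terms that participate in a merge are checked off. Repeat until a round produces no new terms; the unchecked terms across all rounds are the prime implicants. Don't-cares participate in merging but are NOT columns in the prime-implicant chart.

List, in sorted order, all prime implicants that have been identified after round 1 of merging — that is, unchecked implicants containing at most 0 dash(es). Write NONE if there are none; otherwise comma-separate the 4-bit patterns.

NONE

size-2^0 implicants → 0000(✓)  0100(✓)  0110(✓)  1000(✓)  1001(✓)  1010(✓)  1011(✓)  1100(✓)  1101(✓)  1110(✓)  1111(✓)
size-2^1 implicants → -000(✓)  -100(✓)  -110(✓)  0-00(✓)  01-0(✓)  1-00(✓)  1-01(✓)  1-10(✓)  1-11(✓)  10-0(✓)  10-1(✓)  100-(✓)  101-(✓)  11-0(✓)  11-1(✓)  110-(✓)  111-(✓)
size-2^2 implicants → --00  -1-0  1--0(✓)  1--1(✓)  1-0-(✓)  1-1-(✓)  10--(✓)  11--(✓)
size-2^3 implicants → 1---
Unchecked terms (primes): --00, -1-0, 1---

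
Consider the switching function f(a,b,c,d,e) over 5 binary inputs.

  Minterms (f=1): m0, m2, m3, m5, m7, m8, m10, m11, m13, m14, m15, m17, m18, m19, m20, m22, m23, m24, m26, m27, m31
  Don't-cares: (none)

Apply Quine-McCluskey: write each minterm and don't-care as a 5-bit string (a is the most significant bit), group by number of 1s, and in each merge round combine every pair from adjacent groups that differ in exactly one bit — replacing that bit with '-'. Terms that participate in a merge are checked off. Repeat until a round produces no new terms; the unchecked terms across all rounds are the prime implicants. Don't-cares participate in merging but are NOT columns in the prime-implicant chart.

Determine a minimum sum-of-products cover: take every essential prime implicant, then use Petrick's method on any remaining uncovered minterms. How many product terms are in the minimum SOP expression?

Round 0: 00000✓ 00010✓ 00011✓ 00101✓ 00111✓ 01000✓ 01010✓ 01011✓ 01101✓ 01110✓ 01111✓ 10001✓ 10010✓ 10011✓ 10100✓ 10110✓ 10111✓ 11000✓ 11010✓ 11011✓ 11111✓
Round 1: -0010✓ -0011✓ -0111✓ -1000✓ -1010✓ -1011✓ -1111✓ 0-000✓ 0-010✓ 0-011✓ 0-101✓ 0-111✓ 00-11✓ 000-0✓ 0001-✓ 001-1✓ 01-10✓ 01-11✓ 010-0✓ 0101-✓ 011-1✓ 0111-✓ 1-010✓ 1-011✓ 1-111✓ 10-10✓ 10-11✓ 100-1 1001-✓ 101-0 1011-✓ 11-11✓ 110-0✓ 1101-✓
Round 2: --010✓ --011✓ --111✓ -0-11✓ -001-✓ -1-11✓ -10-0 -101-✓ 0--11✓ 0-0-0 0-01-✓ 0-1-1 01-1- 1--11✓ 1-01-✓ 10-1-
Round 3: ---11 --01-
PIs = {---11, --01-, -10-0, 0-0-0, 0-1-1, 01-1-, 10-1-, 100-1, 101-0}
Coverage chart:
  m0: 0-0-0 ←essential
  m2: --01-,0-0-0
  m3: ---11,--01-
  m5: 0-1-1 ←essential
  m7: ---11,0-1-1
  m8: -10-0,0-0-0
  m10: --01-,-10-0,0-0-0,01-1-
  m11: ---11,--01-,01-1-
  m13: 0-1-1 ←essential
  m14: 01-1- ←essential
  m15: ---11,0-1-1,01-1-
  m17: 100-1 ←essential
  m18: --01-,10-1-
  m19: ---11,--01-,10-1-,100-1
  m20: 101-0 ←essential
  m22: 10-1-,101-0
  m23: ---11,10-1-
  m24: -10-0 ←essential
  m26: --01-,-10-0
  m27: ---11,--01-
  m31: ---11 ←essential
Essential: ---11, -10-0, 0-0-0, 0-1-1, 01-1-, 100-1, 101-0
Petrick residual → --01-
Min cover (8 terms): de + c'd + bc'e' + a'c'e' + a'ce + a'bd + ab'c'e + ab'ce'

8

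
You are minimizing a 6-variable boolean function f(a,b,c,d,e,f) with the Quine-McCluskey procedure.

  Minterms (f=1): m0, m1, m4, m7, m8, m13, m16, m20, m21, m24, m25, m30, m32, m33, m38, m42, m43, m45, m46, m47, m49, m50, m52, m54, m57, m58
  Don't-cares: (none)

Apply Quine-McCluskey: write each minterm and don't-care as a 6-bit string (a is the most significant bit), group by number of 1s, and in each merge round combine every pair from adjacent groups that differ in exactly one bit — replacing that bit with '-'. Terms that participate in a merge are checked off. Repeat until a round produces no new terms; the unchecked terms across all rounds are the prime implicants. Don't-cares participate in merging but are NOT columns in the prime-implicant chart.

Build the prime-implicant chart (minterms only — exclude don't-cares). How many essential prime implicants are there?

Round 0: 000000✓ 000001✓ 000100✓ 000111 001000✓ 001101✓ 010000✓ 010100✓ 010101✓ 011000✓ 011001✓ 011110 100000✓ 100001✓ 100110✓ 101010✓ 101011✓ 101101✓ 101110✓ 101111✓ 110001✓ 110010✓ 110100✓ 110110✓ 111001✓ 111010✓
Round 1: -00000✓ -00001✓ -01101 -10100 -11001 0-0000✓ 0-0100✓ 0-1000✓ 00-000✓ 000-00✓ 00000-✓ 01-000✓ 010-00✓ 01010- 01100- 1-0001 1-0110 1-1010 10-110 10000-✓ 101-10✓ 101-11✓ 10101-✓ 1011-1 10111-✓ 11-001 11-010 110-10 1101-0
Round 2: -0000- 0--000 0-0-00 101-1-
PIs = {-0000-, -01101, -10100, -11001, 0--000, 0-0-00, 000111, 01010-, 01100-, 011110, 1-0001, 1-0110, 1-1010, 10-110, 101-1-, 1011-1, 11-001, 11-010, 110-10, 1101-0}
Coverage chart:
  m0: -0000-,0--000,0-0-00
  m1: -0000- ←essential
  m4: 0-0-00 ←essential
  m7: 000111 ←essential
  m8: 0--000 ←essential
  m13: -01101 ←essential
  m16: 0--000,0-0-00
  m20: -10100,0-0-00,01010-
  m21: 01010- ←essential
  m24: 0--000,01100-
  m25: -11001,01100-
  m30: 011110 ←essential
  m32: -0000- ←essential
  m33: -0000-,1-0001
  m38: 1-0110,10-110
  m42: 1-1010,101-1-
  m43: 101-1- ←essential
  m45: -01101,1011-1
  m46: 10-110,101-1-
  m47: 101-1-,1011-1
  m49: 1-0001,11-001
  m50: 11-010,110-10
  m52: -10100,1101-0
  m54: 1-0110,110-10,1101-0
  m57: -11001,11-001
  m58: 1-1010,11-010
Essential: -0000-, -01101, 0--000, 0-0-00, 000111, 01010-, 011110, 101-1-

8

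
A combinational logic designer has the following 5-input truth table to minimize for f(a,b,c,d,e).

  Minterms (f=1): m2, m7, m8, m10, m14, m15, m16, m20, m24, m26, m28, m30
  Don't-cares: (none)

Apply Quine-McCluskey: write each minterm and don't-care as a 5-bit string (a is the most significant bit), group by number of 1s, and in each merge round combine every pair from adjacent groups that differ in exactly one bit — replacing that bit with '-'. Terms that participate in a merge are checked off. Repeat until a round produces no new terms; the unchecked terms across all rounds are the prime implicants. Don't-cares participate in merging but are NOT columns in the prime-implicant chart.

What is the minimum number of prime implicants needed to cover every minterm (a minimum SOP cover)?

[col 0] 00010*, 00111*, 01000*, 01010*, 01110*, 01111*, 10000*, 10100*, 11000*, 11010*, 11100*, 11110*
[col 1] -1000*, -1010*, -1110*, 0-010, 0-111, 01-10*, 010-0*, 0111-, 1-000*, 1-100*, 10-00*, 11-00*, 11-10*, 110-0*, 111-0*
[col 2] -1-10, -10-0, 1--00, 11--0
Prime implicants: -1-10, -10-0, 0-010, 0-111, 0111-, 1--00, 11--0
PI chart (minterm → PIs covering it):
  2 | 0-010  (sole → essential)
  7 | 0-111  (sole → essential)
  8 | -10-0  (sole → essential)
  10 | -1-10,-10-0,0-010
  14 | -1-10,0111-
  15 | 0-111,0111-
  16 | 1--00  (sole → essential)
  20 | 1--00  (sole → essential)
  24 | -10-0,1--00,11--0
  26 | -1-10,-10-0,11--0
  28 | 1--00,11--0
  30 | -1-10,11--0
Essential prime implicants: -10-0, 0-010, 0-111, 1--00
Petrick residual → -1-10
Minimum SOP uses 5 PIs: bde' + bc'e' + a'c'de' + a'cde + ad'e'

5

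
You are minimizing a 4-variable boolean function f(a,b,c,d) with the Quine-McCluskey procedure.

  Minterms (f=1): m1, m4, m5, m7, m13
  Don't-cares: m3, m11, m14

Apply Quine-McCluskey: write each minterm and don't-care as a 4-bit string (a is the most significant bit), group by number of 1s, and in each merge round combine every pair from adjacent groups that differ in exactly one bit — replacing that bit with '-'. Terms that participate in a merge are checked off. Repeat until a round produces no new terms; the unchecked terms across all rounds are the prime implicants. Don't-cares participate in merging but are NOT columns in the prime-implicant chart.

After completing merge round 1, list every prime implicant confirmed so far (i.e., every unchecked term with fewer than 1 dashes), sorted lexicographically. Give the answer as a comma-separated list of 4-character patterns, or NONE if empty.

[col 0] 0001*, 0011*, 0100*, 0101*, 0111*, 1011*, 1101*, 1110
[col 1] -011, -101, 0-01*, 0-11*, 00-1*, 01-1*, 010-
[col 2] 0--1
Prime implicants: -011, -101, 0--1, 010-, 1110

1110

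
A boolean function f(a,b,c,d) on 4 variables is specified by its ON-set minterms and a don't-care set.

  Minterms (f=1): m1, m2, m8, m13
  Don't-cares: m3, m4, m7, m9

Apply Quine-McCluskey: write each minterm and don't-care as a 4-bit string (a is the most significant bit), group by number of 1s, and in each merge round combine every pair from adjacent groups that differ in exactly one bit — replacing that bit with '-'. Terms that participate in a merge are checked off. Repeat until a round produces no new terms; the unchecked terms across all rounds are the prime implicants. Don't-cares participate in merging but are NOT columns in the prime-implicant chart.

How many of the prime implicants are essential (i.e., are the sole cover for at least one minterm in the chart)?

[col 0] 0001*, 0010*, 0011*, 0100, 0111*, 1000*, 1001*, 1101*
[col 1] -001, 0-11, 00-1, 001-, 1-01, 100-
Prime implicants: -001, 0-11, 00-1, 001-, 0100, 1-01, 100-
PI chart (minterm → PIs covering it):
  1 | -001,00-1
  2 | 001-  (sole → essential)
  8 | 100-  (sole → essential)
  13 | 1-01  (sole → essential)
Essential prime implicants: 001-, 1-01, 100-

3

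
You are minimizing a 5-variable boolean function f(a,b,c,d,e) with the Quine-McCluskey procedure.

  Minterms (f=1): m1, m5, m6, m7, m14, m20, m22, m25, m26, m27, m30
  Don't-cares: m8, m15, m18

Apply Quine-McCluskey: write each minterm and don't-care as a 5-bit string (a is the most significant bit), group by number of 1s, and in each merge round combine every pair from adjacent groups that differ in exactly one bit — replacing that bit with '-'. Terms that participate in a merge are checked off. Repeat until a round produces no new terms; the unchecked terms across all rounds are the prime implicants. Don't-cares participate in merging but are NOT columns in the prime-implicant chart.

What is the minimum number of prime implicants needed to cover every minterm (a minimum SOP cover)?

5

Round 0: 00001✓ 00101✓ 00110✓ 00111✓ 01000 01110✓ 01111✓ 10010✓ 10100✓ 10110✓ 11001✓ 11010✓ 11011✓ 11110✓
Round 1: -0110✓ -1110✓ 0-110✓ 0-111✓ 00-01 001-1 0011-✓ 0111-✓ 1-010✓ 1-110✓ 10-10✓ 101-0 11-10✓ 110-1 1101-
Round 2: --110 0-11- 1--10
PIs = {--110, 0-11-, 00-01, 001-1, 01000, 1--10, 101-0, 110-1, 1101-}
Coverage chart:
  m1: 00-01 ←essential
  m5: 00-01,001-1
  m6: --110,0-11-
  m7: 0-11-,001-1
  m14: --110,0-11-
  m20: 101-0 ←essential
  m22: --110,1--10,101-0
  m25: 110-1 ←essential
  m26: 1--10,1101-
  m27: 110-1,1101-
  m30: --110,1--10
Essential: 00-01, 101-0, 110-1
Petrick residual → 0-11-, 1--10
Min cover (5 terms): a'cd + a'b'd'e + ade' + ab'ce' + abc'e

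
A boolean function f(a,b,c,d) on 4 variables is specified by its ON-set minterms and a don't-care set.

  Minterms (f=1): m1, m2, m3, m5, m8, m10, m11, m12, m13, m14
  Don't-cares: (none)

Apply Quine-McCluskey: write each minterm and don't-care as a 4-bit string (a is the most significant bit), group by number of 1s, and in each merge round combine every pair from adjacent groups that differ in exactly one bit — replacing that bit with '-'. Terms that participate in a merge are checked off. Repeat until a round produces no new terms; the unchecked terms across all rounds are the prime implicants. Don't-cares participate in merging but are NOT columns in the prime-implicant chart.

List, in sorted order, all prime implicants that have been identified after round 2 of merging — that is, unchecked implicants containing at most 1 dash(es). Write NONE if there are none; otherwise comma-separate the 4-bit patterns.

-101, 0-01, 00-1, 110-

Round 0: 0001✓ 0010✓ 0011✓ 0101✓ 1000✓ 1010✓ 1011✓ 1100✓ 1101✓ 1110✓
Round 1: -010✓ -011✓ -101 0-01 00-1 001-✓ 1-00✓ 1-10✓ 10-0✓ 101-✓ 11-0✓ 110-
Round 2: -01- 1--0
PIs = {-01-, -101, 0-01, 00-1, 1--0, 110-}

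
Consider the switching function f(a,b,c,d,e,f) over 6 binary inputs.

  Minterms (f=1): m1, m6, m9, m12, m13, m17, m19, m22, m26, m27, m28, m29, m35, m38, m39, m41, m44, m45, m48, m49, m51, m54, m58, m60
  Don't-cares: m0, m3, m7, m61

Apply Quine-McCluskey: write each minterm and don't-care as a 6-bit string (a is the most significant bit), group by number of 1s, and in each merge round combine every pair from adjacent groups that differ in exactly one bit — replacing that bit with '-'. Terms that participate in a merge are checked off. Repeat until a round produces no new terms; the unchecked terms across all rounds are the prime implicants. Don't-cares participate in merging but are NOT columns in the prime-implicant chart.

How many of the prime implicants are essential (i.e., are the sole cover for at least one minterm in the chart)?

5

[col 0] 000000*, 000001*, 000011*, 000110*, 000111*, 001001*, 001100*, 001101*, 010001*, 010011*, 010110*, 011010*, 011011*, 011100*, 011101*, 100011*, 100110*, 100111*, 101001*, 101100*, 101101*, 110000*, 110001*, 110011*, 110110*, 111010*, 111100*, 111101*
[col 1] -00011*, -00110*, -00111*, -01001*, -01100*, -01101*, -10001*, -10011*, -10110*, -11010, -11100*, -11101*, 0-0001*, 0-0011*, 0-0110*, 0-1100*, 0-1101*, 00-001, 000-11*, 0000-1*, 00000-, 00011-*, 001-01*, 00110-*, 01-011, 0100-1*, 01101-, 01110-*, 1-0011*, 1-0110*, 1-1100*, 1-1101*, 100-11*, 10011-*, 101-01*, 10110-*, 1100-1*, 11000-, 11110-*
[col 2] --0011, --0110, --1100*, --1101*, -00-11, -0011-, -01-01, -0110-*, -100-1, -1110-*, 0-00-1, 0-110-*, 1-110-*
[col 3] --110-
Prime implicants: --0011, --0110, --110-, -00-11, -0011-, -01-01, -100-1, -11010, 0-00-1, 00-001, 00000-, 01-011, 01101-, 11000-
PI chart (minterm → PIs covering it):
  1 | 0-00-1,00-001,00000-
  6 | --0110,-0011-
  9 | -01-01,00-001
  12 | --110-  (sole → essential)
  13 | --110-,-01-01
  17 | -100-1,0-00-1
  19 | --0011,-100-1,0-00-1,01-011
  22 | --0110  (sole → essential)
  26 | -11010,01101-
  27 | 01-011,01101-
  28 | --110-  (sole → essential)
  29 | --110-  (sole → essential)
  35 | --0011,-00-11
  38 | --0110,-0011-
  39 | -00-11,-0011-
  41 | -01-01  (sole → essential)
  44 | --110-  (sole → essential)
  45 | --110-,-01-01
  48 | 11000-  (sole → essential)
  49 | -100-1,11000-
  51 | --0011,-100-1
  54 | --0110  (sole → essential)
  58 | -11010  (sole → essential)
  60 | --110-  (sole → essential)
Essential prime implicants: --0110, --110-, -01-01, -11010, 11000-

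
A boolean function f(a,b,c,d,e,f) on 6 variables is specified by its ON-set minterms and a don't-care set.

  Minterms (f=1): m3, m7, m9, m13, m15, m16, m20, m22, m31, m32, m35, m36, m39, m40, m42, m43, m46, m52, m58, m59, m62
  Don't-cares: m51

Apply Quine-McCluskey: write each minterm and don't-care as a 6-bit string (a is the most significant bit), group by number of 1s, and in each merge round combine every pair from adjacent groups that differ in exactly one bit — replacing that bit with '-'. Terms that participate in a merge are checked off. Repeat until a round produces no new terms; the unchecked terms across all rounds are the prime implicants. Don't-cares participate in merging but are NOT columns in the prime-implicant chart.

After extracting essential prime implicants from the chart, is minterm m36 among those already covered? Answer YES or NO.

size-2^0 implicants → 000011(✓)  000111(✓)  001001(✓)  001101(✓)  001111(✓)  010000(✓)  010100(✓)  010110(✓)  011111(✓)  100000(✓)  100011(✓)  100100(✓)  100111(✓)  101000(✓)  101010(✓)  101011(✓)  101110(✓)  110011(✓)  110100(✓)  111010(✓)  111011(✓)  111110(✓)
size-2^1 implicants → -00011(✓)  -00111(✓)  -10100  0-1111  00-111  000-11(✓)  001-01  0011-1  010-00  0101-0  1-0011(✓)  1-0100  1-1010(✓)  1-1011(✓)  1-1110(✓)  10-000  10-011(✓)  100-00  100-11(✓)  101-10(✓)  1010-0  10101-(✓)  11-011(✓)  111-10(✓)  11101-(✓)
size-2^2 implicants → -00-11  1--011  1-1-10  1-101-
Unchecked terms (primes): -00-11, -10100, 0-1111, 00-111, 001-01, 0011-1, 010-00, 0101-0, 1--011, 1-0100, 1-1-10, 1-101-, 10-000, 100-00, 1010-0
Minterm coverage:
  m3 ⊆ -00-11 [E]
  m7 ⊆ -00-11,00-111
  m9 ⊆ 001-01 [E]
  m13 ⊆ 001-01,0011-1
  m15 ⊆ 0-1111,00-111,0011-1
  m16 ⊆ 010-00 [E]
  m20 ⊆ -10100,010-00,0101-0
  m22 ⊆ 0101-0 [E]
  m31 ⊆ 0-1111 [E]
  m32 ⊆ 10-000,100-00
  m35 ⊆ -00-11,1--011
  m36 ⊆ 1-0100,100-00
  m39 ⊆ -00-11 [E]
  m40 ⊆ 10-000,1010-0
  m42 ⊆ 1-1-10,1-101-,1010-0
  m43 ⊆ 1--011,1-101-
  m46 ⊆ 1-1-10 [E]
  m52 ⊆ -10100,1-0100
  m58 ⊆ 1-1-10,1-101-
  m59 ⊆ 1--011,1-101-
  m62 ⊆ 1-1-10 [E]
E = {-00-11, 0-1111, 001-01, 010-00, 0101-0, 1-1-10}

NO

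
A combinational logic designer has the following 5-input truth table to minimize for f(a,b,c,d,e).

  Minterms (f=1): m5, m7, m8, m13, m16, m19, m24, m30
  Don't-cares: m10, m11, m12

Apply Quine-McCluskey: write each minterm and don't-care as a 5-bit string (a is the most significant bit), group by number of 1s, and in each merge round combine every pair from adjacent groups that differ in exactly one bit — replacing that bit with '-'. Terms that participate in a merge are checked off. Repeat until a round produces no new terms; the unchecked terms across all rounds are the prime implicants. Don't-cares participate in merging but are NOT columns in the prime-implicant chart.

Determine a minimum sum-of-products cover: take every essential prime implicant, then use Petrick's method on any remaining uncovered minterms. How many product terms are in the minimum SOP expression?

[col 0] 00101*, 00111*, 01000*, 01010*, 01011*, 01100*, 01101*, 10000*, 10011, 11000*, 11110
[col 1] -1000, 0-101, 001-1, 01-00, 010-0, 0101-, 0110-, 1-000
Prime implicants: -1000, 0-101, 001-1, 01-00, 010-0, 0101-, 0110-, 1-000, 10011, 11110
PI chart (minterm → PIs covering it):
  5 | 0-101,001-1
  7 | 001-1  (sole → essential)
  8 | -1000,01-00,010-0
  13 | 0-101,0110-
  16 | 1-000  (sole → essential)
  19 | 10011  (sole → essential)
  24 | -1000,1-000
  30 | 11110  (sole → essential)
Essential prime implicants: 001-1, 1-000, 10011, 11110
Petrick residual → -1000, 0-101
Minimum SOP uses 6 PIs: bc'd'e' + a'cd'e + a'b'ce + ac'd'e' + ab'c'de + abcde'

6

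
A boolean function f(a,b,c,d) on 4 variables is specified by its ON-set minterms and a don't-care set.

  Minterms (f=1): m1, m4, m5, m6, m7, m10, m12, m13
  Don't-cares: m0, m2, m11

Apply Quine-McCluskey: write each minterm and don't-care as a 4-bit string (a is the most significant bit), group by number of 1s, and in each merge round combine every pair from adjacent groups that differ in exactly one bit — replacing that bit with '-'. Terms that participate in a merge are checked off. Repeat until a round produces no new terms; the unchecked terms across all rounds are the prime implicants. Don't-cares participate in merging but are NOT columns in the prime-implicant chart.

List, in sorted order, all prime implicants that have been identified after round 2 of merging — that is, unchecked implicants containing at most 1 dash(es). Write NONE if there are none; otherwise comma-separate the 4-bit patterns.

Round 0: 0000✓ 0001✓ 0010✓ 0100✓ 0101✓ 0110✓ 0111✓ 1010✓ 1011✓ 1100✓ 1101✓
Round 1: -010 -100✓ -101✓ 0-00✓ 0-01✓ 0-10✓ 00-0✓ 000-✓ 01-0✓ 01-1✓ 010-✓ 011-✓ 101- 110-✓
Round 2: -10- 0--0 0-0- 01--
PIs = {-010, -10-, 0--0, 0-0-, 01--, 101-}

-010, 101-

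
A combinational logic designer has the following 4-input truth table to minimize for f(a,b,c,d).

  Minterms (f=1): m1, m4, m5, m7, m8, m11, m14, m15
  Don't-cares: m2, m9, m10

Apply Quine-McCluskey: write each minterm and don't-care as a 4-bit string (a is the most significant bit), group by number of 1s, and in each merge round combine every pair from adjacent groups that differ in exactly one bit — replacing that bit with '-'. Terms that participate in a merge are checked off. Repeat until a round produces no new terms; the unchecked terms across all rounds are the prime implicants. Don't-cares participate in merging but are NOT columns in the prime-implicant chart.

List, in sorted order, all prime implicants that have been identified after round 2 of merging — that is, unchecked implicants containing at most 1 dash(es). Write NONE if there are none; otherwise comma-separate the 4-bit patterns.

-001, -010, -111, 0-01, 01-1, 010-

[col 0] 0001*, 0010*, 0100*, 0101*, 0111*, 1000*, 1001*, 1010*, 1011*, 1110*, 1111*
[col 1] -001, -010, -111, 0-01, 01-1, 010-, 1-10*, 1-11*, 10-0*, 10-1*, 100-*, 101-*, 111-*
[col 2] 1-1-, 10--
Prime implicants: -001, -010, -111, 0-01, 01-1, 010-, 1-1-, 10--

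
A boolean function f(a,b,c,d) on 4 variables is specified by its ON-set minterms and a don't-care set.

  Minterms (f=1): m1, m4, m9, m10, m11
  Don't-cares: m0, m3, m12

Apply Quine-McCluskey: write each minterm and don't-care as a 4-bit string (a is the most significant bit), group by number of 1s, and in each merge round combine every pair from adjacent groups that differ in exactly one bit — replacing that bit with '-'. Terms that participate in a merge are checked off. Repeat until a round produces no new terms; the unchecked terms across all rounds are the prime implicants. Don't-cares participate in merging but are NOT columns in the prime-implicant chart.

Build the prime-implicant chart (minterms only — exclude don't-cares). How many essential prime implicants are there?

2

size-2^0 implicants → 0000(✓)  0001(✓)  0011(✓)  0100(✓)  1001(✓)  1010(✓)  1011(✓)  1100(✓)
size-2^1 implicants → -001(✓)  -011(✓)  -100  0-00  00-1(✓)  000-  10-1(✓)  101-
size-2^2 implicants → -0-1
Unchecked terms (primes): -0-1, -100, 0-00, 000-, 101-
Minterm coverage:
  m1 ⊆ -0-1,000-
  m4 ⊆ -100,0-00
  m9 ⊆ -0-1 [E]
  m10 ⊆ 101- [E]
  m11 ⊆ -0-1,101-
E = {-0-1, 101-}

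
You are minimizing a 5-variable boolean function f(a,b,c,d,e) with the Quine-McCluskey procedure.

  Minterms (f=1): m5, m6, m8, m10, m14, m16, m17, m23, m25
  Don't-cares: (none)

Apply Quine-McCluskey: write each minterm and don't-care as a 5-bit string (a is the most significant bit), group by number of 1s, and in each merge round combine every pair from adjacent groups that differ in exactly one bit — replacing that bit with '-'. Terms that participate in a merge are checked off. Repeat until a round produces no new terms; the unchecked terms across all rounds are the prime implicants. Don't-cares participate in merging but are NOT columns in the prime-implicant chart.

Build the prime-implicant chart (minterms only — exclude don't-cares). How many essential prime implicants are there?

[col 0] 00101, 00110*, 01000*, 01010*, 01110*, 10000*, 10001*, 10111, 11001*
[col 1] 0-110, 01-10, 010-0, 1-001, 1000-
Prime implicants: 0-110, 00101, 01-10, 010-0, 1-001, 1000-, 10111
PI chart (minterm → PIs covering it):
  5 | 00101  (sole → essential)
  6 | 0-110  (sole → essential)
  8 | 010-0  (sole → essential)
  10 | 01-10,010-0
  14 | 0-110,01-10
  16 | 1000-  (sole → essential)
  17 | 1-001,1000-
  23 | 10111  (sole → essential)
  25 | 1-001  (sole → essential)
Essential prime implicants: 0-110, 00101, 010-0, 1-001, 1000-, 10111

6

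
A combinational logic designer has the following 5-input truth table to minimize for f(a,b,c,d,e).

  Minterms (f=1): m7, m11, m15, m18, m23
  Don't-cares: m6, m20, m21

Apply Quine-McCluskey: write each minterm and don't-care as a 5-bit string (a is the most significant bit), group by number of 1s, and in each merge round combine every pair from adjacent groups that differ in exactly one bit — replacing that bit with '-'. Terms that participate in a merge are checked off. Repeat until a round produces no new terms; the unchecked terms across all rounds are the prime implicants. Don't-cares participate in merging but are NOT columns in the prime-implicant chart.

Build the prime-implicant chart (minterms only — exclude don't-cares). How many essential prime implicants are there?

2

[col 0] 00110*, 00111*, 01011*, 01111*, 10010, 10100*, 10101*, 10111*
[col 1] -0111, 0-111, 0011-, 01-11, 101-1, 1010-
Prime implicants: -0111, 0-111, 0011-, 01-11, 10010, 101-1, 1010-
PI chart (minterm → PIs covering it):
  7 | -0111,0-111,0011-
  11 | 01-11  (sole → essential)
  15 | 0-111,01-11
  18 | 10010  (sole → essential)
  23 | -0111,101-1
Essential prime implicants: 01-11, 10010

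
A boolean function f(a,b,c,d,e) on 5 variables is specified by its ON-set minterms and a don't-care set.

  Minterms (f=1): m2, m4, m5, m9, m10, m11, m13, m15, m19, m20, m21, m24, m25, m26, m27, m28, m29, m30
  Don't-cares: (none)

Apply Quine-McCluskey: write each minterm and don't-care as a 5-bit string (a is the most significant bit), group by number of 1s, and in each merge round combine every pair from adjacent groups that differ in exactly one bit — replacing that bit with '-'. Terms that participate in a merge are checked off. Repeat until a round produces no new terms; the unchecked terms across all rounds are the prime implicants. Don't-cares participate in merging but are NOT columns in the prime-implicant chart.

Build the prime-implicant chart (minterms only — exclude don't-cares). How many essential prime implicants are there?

5

size-2^0 implicants → 00010(✓)  00100(✓)  00101(✓)  01001(✓)  01010(✓)  01011(✓)  01101(✓)  01111(✓)  10011(✓)  10100(✓)  10101(✓)  11000(✓)  11001(✓)  11010(✓)  11011(✓)  11100(✓)  11101(✓)  11110(✓)
size-2^1 implicants → -0100(✓)  -0101(✓)  -1001(✓)  -1010(✓)  -1011(✓)  -1101(✓)  0-010  0-101(✓)  0010-(✓)  01-01(✓)  01-11(✓)  010-1(✓)  0101-(✓)  011-1(✓)  1-011  1-100(✓)  1-101(✓)  1010-(✓)  11-00(✓)  11-01(✓)  11-10(✓)  110-0(✓)  110-1(✓)  1100-(✓)  1101-(✓)  111-0(✓)  1110-(✓)
size-2^2 implicants → --101  -010-  -1-01  -10-1  -101-  01--1  1-10-  11--0  11-0-  110--
Unchecked terms (primes): --101, -010-, -1-01, -10-1, -101-, 0-010, 01--1, 1-011, 1-10-, 11--0, 11-0-, 110--
Minterm coverage:
  m2 ⊆ 0-010 [E]
  m4 ⊆ -010- [E]
  m5 ⊆ --101,-010-
  m9 ⊆ -1-01,-10-1,01--1
  m10 ⊆ -101-,0-010
  m11 ⊆ -10-1,-101-,01--1
  m13 ⊆ --101,-1-01,01--1
  m15 ⊆ 01--1 [E]
  m19 ⊆ 1-011 [E]
  m20 ⊆ -010-,1-10-
  m21 ⊆ --101,-010-,1-10-
  m24 ⊆ 11--0,11-0-,110--
  m25 ⊆ -1-01,-10-1,11-0-,110--
  m26 ⊆ -101-,11--0,110--
  m27 ⊆ -10-1,-101-,1-011,110--
  m28 ⊆ 1-10-,11--0,11-0-
  m29 ⊆ --101,-1-01,1-10-,11-0-
  m30 ⊆ 11--0 [E]
E = {-010-, 0-010, 01--1, 1-011, 11--0}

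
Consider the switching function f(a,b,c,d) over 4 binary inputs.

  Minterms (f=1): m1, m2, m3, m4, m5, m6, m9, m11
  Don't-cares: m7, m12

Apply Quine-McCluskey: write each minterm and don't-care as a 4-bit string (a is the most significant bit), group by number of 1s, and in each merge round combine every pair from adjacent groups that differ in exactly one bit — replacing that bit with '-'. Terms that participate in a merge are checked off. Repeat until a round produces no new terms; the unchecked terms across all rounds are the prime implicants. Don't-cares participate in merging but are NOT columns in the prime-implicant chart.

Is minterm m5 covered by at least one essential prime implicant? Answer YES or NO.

Round 0: 0001✓ 0010✓ 0011✓ 0100✓ 0101✓ 0110✓ 0111✓ 1001✓ 1011✓ 1100✓
Round 1: -001✓ -011✓ -100 0-01✓ 0-10✓ 0-11✓ 00-1✓ 001-✓ 01-0✓ 01-1✓ 010-✓ 011-✓ 10-1✓
Round 2: -0-1 0--1 0-1- 01--
PIs = {-0-1, -100, 0--1, 0-1-, 01--}
Coverage chart:
  m1: -0-1,0--1
  m2: 0-1- ←essential
  m3: -0-1,0--1,0-1-
  m4: -100,01--
  m5: 0--1,01--
  m6: 0-1-,01--
  m9: -0-1 ←essential
  m11: -0-1 ←essential
Essential: -0-1, 0-1-

NO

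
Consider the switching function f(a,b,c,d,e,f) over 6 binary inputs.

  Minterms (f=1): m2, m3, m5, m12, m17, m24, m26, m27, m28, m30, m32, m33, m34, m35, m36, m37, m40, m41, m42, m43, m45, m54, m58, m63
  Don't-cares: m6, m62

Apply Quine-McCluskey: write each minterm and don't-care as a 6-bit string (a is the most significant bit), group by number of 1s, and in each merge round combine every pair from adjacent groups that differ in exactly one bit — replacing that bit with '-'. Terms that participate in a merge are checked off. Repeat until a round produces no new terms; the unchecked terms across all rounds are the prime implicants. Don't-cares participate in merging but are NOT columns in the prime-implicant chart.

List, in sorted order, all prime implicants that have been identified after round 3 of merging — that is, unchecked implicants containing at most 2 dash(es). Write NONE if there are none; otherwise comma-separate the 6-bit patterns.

Round 0: 000010✓ 000011✓ 000101✓ 000110✓ 001100✓ 010001 011000✓ 011010✓ 011011✓ 011100✓ 011110✓ 100000✓ 100001✓ 100010✓ 100011✓ 100100✓ 100101✓ 101000✓ 101001✓ 101010✓ 101011✓ 101101✓ 110110✓ 111010✓ 111110✓ 111111✓
Round 1: -00010✓ -00011✓ -00101 -11010✓ -11110✓ 0-1100 000-10 00001-✓ 011-00✓ 011-10✓ 0110-0✓ 01101- 0111-0✓ 1-1010 10-000✓ 10-001✓ 10-010✓ 10-011✓ 10-101✓ 100-00✓ 100-01✓ 1000-0✓ 1000-1✓ 10000-✓ 10001-✓ 10010-✓ 101-01✓ 1010-0✓ 1010-1✓ 10100-✓ 10101-✓ 11-110 111-10✓ 11111-
Round 2: -0001- -11-10 011--0 10--01 10-0-0✓ 10-0-1✓ 10-00-✓ 10-01-✓ 100-0- 1000--✓ 1010--✓
Round 3: 10-0--
PIs = {-0001-, -00101, -11-10, 0-1100, 000-10, 010001, 011--0, 01101-, 1-1010, 10--01, 10-0--, 100-0-, 11-110, 11111-}

-0001-, -00101, -11-10, 0-1100, 000-10, 010001, 011--0, 01101-, 1-1010, 10--01, 100-0-, 11-110, 11111-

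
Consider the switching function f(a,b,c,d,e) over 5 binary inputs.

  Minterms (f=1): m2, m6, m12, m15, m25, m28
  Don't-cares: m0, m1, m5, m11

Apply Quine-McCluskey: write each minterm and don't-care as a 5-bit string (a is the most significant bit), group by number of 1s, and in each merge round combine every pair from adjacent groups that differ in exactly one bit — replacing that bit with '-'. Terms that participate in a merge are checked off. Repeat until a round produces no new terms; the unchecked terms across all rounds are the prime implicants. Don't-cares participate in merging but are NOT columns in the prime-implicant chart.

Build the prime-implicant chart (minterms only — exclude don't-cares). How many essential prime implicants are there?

4

size-2^0 implicants → 00000(✓)  00001(✓)  00010(✓)  00101(✓)  00110(✓)  01011(✓)  01100(✓)  01111(✓)  11001  11100(✓)
size-2^1 implicants → -1100  00-01  00-10  000-0  0000-  01-11
Unchecked terms (primes): -1100, 00-01, 00-10, 000-0, 0000-, 01-11, 11001
Minterm coverage:
  m2 ⊆ 00-10,000-0
  m6 ⊆ 00-10 [E]
  m12 ⊆ -1100 [E]
  m15 ⊆ 01-11 [E]
  m25 ⊆ 11001 [E]
  m28 ⊆ -1100 [E]
E = {-1100, 00-10, 01-11, 11001}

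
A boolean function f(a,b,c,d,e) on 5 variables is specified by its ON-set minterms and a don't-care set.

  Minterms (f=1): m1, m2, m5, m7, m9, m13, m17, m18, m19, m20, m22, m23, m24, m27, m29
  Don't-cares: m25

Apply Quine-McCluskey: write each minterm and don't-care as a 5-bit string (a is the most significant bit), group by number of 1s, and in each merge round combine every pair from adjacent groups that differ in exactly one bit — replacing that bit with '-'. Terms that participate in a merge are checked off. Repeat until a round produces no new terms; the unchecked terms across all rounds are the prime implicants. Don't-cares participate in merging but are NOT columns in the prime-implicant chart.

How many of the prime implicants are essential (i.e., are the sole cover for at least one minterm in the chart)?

5

[col 0] 00001*, 00010*, 00101*, 00111*, 01001*, 01101*, 10001*, 10010*, 10011*, 10100*, 10110*, 10111*, 11000*, 11001*, 11011*, 11101*
[col 1] -0001*, -0010, -0111, -1001*, -1101*, 0-001*, 0-101*, 00-01*, 001-1, 01-01*, 1-001*, 1-011*, 10-10*, 10-11*, 100-1*, 1001-*, 101-0, 1011-*, 11-01*, 110-1*, 1100-
[col 2] --001, -1-01, 0--01, 1-0-1, 10-1-
Prime implicants: --001, -0010, -0111, -1-01, 0--01, 001-1, 1-0-1, 10-1-, 101-0, 1100-
PI chart (minterm → PIs covering it):
  1 | --001,0--01
  2 | -0010  (sole → essential)
  5 | 0--01,001-1
  7 | -0111,001-1
  9 | --001,-1-01,0--01
  13 | -1-01,0--01
  17 | --001,1-0-1
  18 | -0010,10-1-
  19 | 1-0-1,10-1-
  20 | 101-0  (sole → essential)
  22 | 10-1-,101-0
  23 | -0111,10-1-
  24 | 1100-  (sole → essential)
  27 | 1-0-1  (sole → essential)
  29 | -1-01  (sole → essential)
Essential prime implicants: -0010, -1-01, 1-0-1, 101-0, 1100-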